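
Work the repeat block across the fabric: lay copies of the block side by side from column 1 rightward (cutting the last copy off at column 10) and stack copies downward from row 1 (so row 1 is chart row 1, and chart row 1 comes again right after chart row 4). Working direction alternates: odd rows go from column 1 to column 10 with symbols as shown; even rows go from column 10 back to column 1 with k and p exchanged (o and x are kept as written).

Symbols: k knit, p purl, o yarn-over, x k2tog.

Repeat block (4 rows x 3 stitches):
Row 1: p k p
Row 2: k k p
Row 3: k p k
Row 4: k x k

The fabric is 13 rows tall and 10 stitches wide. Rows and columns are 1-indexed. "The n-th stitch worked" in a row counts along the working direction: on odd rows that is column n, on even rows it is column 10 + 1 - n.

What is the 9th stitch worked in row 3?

For row 3: chart row = ((3-1) mod 4) + 1 = 3; this is a RS (odd) row.
Chart row 3 tiled across columns 1-10: k p k k p k k p k k
RS row: no reversal, no swap; stitch n worked = column n.
Counting 9 along the worked row gives k.

Stitch:
k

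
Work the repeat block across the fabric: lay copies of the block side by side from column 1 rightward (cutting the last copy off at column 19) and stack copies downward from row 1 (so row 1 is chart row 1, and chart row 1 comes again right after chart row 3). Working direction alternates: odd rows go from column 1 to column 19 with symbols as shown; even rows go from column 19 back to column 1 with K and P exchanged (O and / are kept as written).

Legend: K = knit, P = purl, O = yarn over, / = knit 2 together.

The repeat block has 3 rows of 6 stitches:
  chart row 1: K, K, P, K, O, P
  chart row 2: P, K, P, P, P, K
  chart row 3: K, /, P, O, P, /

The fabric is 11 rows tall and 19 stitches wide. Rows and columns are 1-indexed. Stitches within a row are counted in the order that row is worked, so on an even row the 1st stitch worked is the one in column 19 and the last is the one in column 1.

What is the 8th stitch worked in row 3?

== STITCH ==
/

Derivation:
Row 3 uses chart row ((3-1) mod 3)+1 = 3. Row 3 is odd, so RS.
Chart row 3 tiled across columns 1-19: K / P O P / K / P O P / K / P O P / K
RS row: no reversal, no swap; stitch n worked = column n.
Stitch 8 in working order -> /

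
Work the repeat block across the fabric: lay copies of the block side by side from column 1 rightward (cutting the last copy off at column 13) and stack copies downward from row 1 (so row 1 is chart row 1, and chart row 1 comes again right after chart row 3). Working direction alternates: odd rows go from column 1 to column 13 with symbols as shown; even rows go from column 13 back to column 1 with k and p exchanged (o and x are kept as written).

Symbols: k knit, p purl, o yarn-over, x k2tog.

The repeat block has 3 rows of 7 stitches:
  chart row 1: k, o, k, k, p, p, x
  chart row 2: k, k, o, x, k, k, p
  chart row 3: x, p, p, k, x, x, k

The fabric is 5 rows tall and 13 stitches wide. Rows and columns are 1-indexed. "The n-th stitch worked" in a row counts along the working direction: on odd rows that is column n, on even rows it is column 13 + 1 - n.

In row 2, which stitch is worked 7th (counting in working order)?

Stitch:
k

Derivation:
Row 2 uses chart row ((2-1) mod 3)+1 = 2. Row 2 is even, so WS.
Chart row 2 tiled across columns 1-13: k k o x k k p k k o x k k
Wrong side: read the tiled row from column 13 down to 1 and exchange k with p (leave o, x).
Row 2 as worked: p p x o p p k p p x o p p
Counting 7 along the worked row gives k.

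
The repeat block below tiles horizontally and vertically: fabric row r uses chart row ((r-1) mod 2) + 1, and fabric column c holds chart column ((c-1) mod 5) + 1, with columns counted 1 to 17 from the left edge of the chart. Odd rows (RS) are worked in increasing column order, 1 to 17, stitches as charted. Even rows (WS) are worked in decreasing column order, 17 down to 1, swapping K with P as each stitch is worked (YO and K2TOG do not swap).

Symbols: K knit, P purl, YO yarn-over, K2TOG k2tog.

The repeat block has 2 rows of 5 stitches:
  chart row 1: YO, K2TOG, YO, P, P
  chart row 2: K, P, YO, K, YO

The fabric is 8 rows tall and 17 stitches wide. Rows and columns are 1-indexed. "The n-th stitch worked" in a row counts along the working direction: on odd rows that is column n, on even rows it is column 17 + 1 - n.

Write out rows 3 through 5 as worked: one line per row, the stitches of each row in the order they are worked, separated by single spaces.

Rows as worked:
YO K2TOG YO P P YO K2TOG YO P P YO K2TOG YO P P YO K2TOG
K P YO P YO K P YO P YO K P YO P YO K P
YO K2TOG YO P P YO K2TOG YO P P YO K2TOG YO P P YO K2TOG

Derivation:
Row 3: chart row 1, RS - tile across columns 1-17 and work as-is.
Row 4: chart row 2, WS - tiled (columns 1-17): K P YO K YO K P YO K YO K P YO K YO K P; work from column 17 back to 1 with K<->P swapped.
Row 5: chart row 1, RS - tile across columns 1-17 and work as-is.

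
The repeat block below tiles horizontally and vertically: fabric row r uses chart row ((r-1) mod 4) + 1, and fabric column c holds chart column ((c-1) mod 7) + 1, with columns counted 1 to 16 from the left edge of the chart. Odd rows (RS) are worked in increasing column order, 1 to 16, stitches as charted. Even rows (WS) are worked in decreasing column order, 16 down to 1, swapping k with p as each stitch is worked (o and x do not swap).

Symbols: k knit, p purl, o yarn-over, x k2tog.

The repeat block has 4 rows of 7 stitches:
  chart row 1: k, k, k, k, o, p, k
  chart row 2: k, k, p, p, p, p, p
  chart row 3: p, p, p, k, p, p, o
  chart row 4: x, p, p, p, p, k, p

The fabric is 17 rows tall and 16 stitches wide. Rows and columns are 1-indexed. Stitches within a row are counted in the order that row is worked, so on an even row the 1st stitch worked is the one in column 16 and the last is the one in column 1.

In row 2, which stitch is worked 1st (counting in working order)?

For row 2: chart row = ((2-1) mod 4) + 1 = 2; this is a WS (even) row.
Chart row 2 tiled across columns 1-16: k k p p p p p k k p p p p p k k
WS row: flip the tiled sequence (start at column 16) and apply k<->p; o and x stay.
Row 2 as worked: p p k k k k k p p k k k k k p p
The 1st stitch worked is p.

Stitch:
p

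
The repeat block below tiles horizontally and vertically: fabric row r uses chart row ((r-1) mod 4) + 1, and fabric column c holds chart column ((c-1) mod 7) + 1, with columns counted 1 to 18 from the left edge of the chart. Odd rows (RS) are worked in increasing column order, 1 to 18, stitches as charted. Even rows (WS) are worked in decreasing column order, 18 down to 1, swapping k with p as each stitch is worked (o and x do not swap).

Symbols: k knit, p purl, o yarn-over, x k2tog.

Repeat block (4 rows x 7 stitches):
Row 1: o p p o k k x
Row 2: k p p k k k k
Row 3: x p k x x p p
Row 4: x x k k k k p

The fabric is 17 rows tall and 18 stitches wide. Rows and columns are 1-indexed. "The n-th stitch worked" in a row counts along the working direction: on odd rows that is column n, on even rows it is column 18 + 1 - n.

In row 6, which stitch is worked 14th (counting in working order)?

Row 6: (6-1) mod 4 = 1, so use chart row 2. Even row -> WS.
Chart row 2 tiled across columns 1-18: k p p k k k k k p p k k k k k p p k
WS: work from column 18 back to column 1 (reverse the tiled row), swapping k<->p (o and x unchanged).
Row 6 as worked: p k k p p p p p k k p p p p p k k p
Stitch 14 in working order -> p

== STITCH ==
p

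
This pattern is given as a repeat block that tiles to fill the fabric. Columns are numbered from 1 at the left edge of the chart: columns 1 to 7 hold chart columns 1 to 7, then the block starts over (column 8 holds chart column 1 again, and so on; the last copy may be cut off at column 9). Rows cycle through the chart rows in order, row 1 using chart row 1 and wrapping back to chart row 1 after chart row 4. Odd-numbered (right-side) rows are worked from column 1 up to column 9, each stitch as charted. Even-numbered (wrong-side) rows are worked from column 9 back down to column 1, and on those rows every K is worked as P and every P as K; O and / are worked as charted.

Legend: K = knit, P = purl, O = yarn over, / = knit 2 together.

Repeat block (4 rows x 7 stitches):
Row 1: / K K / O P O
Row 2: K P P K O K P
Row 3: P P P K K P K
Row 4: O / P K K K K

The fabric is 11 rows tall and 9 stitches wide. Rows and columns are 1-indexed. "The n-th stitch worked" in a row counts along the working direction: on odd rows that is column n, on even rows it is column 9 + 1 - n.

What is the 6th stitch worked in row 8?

Row 8 uses chart row ((8-1) mod 4)+1 = 4. Row 8 is even, so WS.
Chart row 4 tiled across columns 1-9: O / P K K K K O /
WS: work from column 9 back to column 1 (reverse the tiled row), swapping K<->P (O and / unchanged).
Row 8 as worked: / O P P P P K / O
The 6th stitch worked is P.

Result:
P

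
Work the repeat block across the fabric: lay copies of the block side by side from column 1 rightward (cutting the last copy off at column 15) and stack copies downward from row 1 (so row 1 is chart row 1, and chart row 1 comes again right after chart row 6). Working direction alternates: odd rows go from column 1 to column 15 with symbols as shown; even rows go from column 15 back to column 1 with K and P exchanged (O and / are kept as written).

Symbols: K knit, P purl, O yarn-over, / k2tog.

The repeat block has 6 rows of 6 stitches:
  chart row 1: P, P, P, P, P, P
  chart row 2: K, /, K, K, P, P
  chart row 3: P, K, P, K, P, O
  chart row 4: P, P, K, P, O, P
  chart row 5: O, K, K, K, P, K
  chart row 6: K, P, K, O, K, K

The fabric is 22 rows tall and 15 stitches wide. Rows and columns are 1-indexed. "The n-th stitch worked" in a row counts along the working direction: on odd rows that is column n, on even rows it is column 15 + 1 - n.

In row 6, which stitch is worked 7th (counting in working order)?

Result:
P

Derivation:
For row 6: chart row = ((6-1) mod 6) + 1 = 6; this is a WS (even) row.
Chart row 6 tiled across columns 1-15: K P K O K K K P K O K K K P K
WS: work from column 15 back to column 1 (reverse the tiled row), swapping K<->P (O and / unchanged).
Row 6 as worked: P K P P P O P K P P P O P K P
Stitch 7 in working order -> P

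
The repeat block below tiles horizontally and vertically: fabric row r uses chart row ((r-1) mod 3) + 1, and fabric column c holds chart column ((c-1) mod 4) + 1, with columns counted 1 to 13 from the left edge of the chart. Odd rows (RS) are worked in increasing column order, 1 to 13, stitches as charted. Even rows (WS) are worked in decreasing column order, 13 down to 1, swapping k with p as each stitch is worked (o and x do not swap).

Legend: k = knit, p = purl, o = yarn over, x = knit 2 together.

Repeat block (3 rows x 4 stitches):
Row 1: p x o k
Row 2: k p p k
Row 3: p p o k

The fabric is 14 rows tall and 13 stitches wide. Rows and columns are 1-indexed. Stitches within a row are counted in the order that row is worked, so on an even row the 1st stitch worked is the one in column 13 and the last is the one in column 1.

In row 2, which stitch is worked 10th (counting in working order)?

Row 2 uses chart row ((2-1) mod 3)+1 = 2. Row 2 is even, so WS.
Chart row 2 tiled across columns 1-13: k p p k k p p k k p p k k
Wrong side: read the tiled row from column 13 down to 1 and exchange k with p (leave o, x).
Row 2 as worked: p p k k p p k k p p k k p
The 10th stitch worked is p.

Stitch:
p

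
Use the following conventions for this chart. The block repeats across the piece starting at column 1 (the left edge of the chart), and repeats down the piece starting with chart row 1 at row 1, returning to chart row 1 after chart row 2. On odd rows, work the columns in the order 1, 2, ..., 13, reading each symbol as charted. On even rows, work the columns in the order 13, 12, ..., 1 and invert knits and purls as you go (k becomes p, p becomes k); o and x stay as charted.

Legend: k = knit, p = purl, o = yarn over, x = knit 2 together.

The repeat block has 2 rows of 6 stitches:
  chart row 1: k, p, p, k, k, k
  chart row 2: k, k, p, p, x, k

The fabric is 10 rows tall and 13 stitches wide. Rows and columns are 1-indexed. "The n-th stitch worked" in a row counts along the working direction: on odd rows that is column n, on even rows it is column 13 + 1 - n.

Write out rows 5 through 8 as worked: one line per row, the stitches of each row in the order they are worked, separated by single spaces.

Row 5: chart row 1, RS - tile across columns 1-13 and work as-is.
Row 6: chart row 2, WS - tiled (columns 1-13): k k p p x k k k p p x k k; work from column 13 back to 1 with k<->p swapped.
Row 7: chart row 1, RS - tile across columns 1-13 and work as-is.
Row 8: chart row 2, WS - tiled (columns 1-13): k k p p x k k k p p x k k; work from column 13 back to 1 with k<->p swapped.

Result:
k p p k k k k p p k k k k
p p x k k p p p x k k p p
k p p k k k k p p k k k k
p p x k k p p p x k k p p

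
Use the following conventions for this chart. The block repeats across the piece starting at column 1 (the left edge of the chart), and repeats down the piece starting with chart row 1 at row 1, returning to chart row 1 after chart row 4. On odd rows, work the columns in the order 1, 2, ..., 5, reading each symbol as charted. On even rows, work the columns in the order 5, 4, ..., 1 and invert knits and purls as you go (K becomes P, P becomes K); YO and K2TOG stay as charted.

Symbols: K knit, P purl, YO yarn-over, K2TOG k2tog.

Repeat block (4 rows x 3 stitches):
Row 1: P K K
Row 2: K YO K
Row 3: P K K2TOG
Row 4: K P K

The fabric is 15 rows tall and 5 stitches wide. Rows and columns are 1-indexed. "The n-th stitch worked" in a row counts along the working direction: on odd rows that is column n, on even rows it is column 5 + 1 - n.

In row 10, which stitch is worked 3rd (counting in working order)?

Stitch:
P

Derivation:
Row 10 uses chart row ((10-1) mod 4)+1 = 2. Row 10 is even, so WS.
Chart row 2 tiled across columns 1-5: K YO K K YO
WS row: flip the tiled sequence (start at column 5) and apply K<->P; YO and K2TOG stay.
Row 10 as worked: YO P P YO P
Counting 3 along the worked row gives P.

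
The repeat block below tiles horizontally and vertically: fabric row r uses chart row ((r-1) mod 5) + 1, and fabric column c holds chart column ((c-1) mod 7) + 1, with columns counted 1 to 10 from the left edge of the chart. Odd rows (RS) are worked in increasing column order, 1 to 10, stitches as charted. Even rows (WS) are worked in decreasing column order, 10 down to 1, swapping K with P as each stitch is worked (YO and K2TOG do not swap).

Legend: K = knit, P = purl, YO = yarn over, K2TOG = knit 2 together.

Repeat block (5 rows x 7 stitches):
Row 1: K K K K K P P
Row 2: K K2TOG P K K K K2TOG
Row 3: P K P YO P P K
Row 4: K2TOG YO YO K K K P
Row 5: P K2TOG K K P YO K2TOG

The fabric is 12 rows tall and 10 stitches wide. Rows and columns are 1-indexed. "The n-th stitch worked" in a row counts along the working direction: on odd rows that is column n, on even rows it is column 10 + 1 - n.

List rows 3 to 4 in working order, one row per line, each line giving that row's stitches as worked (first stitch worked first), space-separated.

Rows as worked:
P K P YO P P K P K P
YO YO K2TOG K P P P YO YO K2TOG

Derivation:
Row 3: chart row 3, RS - tile across columns 1-10 and work as-is.
Row 4: chart row 4, WS - tiled (columns 1-10): K2TOG YO YO K K K P K2TOG YO YO; work from column 10 back to 1 with K<->P swapped.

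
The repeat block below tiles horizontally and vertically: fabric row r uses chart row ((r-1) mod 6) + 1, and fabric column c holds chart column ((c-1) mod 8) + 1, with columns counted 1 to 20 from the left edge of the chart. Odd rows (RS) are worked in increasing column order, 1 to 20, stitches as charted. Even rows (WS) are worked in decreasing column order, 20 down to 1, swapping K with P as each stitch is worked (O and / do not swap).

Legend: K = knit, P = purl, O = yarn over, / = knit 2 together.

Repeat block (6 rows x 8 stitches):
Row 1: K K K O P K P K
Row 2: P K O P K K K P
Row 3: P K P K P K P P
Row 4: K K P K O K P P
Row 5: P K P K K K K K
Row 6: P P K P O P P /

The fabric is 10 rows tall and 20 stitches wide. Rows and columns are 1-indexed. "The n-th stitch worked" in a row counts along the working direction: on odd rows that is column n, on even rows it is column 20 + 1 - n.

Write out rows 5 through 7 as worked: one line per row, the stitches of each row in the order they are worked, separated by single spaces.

Row 5: chart row 5, RS - tile across columns 1-20 and work as-is.
Row 6: chart row 6, WS - tiled (columns 1-20): P P K P O P P / P P K P O P P / P P K P; work from column 20 back to 1 with K<->P swapped.
Row 7: chart row 1, RS - tile across columns 1-20 and work as-is.

Rows as worked:
P K P K K K K K P K P K K K K K P K P K
K P K K / K K O K P K K / K K O K P K K
K K K O P K P K K K K O P K P K K K K O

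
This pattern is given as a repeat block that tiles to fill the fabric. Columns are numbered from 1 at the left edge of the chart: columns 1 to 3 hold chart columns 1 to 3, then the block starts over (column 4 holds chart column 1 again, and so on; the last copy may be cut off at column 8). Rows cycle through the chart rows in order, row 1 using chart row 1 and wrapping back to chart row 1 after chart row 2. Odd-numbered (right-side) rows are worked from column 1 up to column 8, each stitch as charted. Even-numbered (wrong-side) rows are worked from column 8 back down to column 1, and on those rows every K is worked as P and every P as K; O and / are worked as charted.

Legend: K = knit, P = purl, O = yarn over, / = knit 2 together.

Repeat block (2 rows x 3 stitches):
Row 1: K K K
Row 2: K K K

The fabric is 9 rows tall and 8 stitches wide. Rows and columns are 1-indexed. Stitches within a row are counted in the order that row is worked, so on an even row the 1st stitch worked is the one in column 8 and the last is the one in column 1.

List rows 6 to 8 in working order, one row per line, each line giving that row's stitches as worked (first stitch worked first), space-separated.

Row 6: chart row 2, WS - tiled (columns 1-8): K K K K K K K K; work from column 8 back to 1 with K<->P swapped.
Row 7: chart row 1, RS - tile across columns 1-8 and work as-is.
Row 8: chart row 2, WS - tiled (columns 1-8): K K K K K K K K; work from column 8 back to 1 with K<->P swapped.

Rows as worked:
P P P P P P P P
K K K K K K K K
P P P P P P P P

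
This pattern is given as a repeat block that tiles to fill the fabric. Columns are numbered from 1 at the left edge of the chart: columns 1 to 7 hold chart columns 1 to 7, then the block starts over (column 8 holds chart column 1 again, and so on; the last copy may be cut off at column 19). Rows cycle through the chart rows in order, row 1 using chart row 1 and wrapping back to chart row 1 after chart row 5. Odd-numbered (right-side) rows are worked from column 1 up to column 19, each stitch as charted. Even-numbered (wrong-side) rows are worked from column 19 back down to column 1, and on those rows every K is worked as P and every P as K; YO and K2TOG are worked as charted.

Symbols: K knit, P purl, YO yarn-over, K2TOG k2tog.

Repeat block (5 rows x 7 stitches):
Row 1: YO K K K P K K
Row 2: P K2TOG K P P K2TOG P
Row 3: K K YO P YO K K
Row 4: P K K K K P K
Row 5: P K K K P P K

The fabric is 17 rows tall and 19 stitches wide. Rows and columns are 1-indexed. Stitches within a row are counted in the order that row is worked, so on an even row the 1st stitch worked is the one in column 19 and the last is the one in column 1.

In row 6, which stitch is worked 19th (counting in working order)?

Result:
YO

Derivation:
Row 6 uses chart row ((6-1) mod 5)+1 = 1. Row 6 is even, so WS.
Chart row 1 tiled across columns 1-19: YO K K K P K K YO K K K P K K YO K K K P
Wrong side: read the tiled row from column 19 down to 1 and exchange K with P (leave YO, K2TOG).
Row 6 as worked: K P P P YO P P K P P P YO P P K P P P YO
Counting 19 along the worked row gives YO.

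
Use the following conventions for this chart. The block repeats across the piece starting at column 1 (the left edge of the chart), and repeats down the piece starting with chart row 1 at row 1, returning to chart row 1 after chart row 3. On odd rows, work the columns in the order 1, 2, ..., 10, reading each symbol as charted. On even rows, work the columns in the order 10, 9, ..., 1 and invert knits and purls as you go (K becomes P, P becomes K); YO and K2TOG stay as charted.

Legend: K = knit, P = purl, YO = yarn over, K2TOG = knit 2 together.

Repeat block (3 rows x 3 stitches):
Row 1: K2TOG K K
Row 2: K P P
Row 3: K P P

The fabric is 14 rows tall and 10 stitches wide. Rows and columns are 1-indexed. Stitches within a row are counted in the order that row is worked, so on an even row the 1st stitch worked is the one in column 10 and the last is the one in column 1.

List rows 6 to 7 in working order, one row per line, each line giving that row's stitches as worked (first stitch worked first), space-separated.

Row 6: chart row 3, WS - tiled (columns 1-10): K P P K P P K P P K; work from column 10 back to 1 with K<->P swapped.
Row 7: chart row 1, RS - tile across columns 1-10 and work as-is.

Rows as worked:
P K K P K K P K K P
K2TOG K K K2TOG K K K2TOG K K K2TOG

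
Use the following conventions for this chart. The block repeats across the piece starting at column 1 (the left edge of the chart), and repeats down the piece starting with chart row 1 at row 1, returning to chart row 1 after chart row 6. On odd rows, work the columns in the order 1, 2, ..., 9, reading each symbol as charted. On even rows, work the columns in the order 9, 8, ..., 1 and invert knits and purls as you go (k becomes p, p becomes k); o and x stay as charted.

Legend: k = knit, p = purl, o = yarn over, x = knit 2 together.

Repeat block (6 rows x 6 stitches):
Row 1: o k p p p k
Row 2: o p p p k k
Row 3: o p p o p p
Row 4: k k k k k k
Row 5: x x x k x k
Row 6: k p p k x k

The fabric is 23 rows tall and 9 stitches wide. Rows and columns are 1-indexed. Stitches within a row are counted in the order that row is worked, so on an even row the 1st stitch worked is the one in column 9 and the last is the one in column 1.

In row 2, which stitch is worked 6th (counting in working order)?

For row 2: chart row = ((2-1) mod 6) + 1 = 2; this is a WS (even) row.
Chart row 2 tiled across columns 1-9: o p p p k k o p p
WS row: flip the tiled sequence (start at column 9) and apply k<->p; o and x stay.
Row 2 as worked: k k o p p k k k o
Stitch 6 in working order -> k

== STITCH ==
k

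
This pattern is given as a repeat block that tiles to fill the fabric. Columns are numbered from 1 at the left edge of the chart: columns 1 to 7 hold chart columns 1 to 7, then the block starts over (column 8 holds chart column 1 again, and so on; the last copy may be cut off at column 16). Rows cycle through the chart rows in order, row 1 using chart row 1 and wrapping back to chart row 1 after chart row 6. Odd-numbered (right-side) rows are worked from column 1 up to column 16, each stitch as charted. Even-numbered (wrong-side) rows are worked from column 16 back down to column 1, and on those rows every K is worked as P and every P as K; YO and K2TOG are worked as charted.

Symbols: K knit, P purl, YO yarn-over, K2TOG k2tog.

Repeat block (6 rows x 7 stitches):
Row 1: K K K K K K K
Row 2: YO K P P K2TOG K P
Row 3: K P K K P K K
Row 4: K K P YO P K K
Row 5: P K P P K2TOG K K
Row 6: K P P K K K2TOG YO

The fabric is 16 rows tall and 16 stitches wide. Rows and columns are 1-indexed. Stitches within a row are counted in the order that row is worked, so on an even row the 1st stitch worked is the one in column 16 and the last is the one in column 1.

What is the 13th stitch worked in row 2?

Result:
K

Derivation:
For row 2: chart row = ((2-1) mod 6) + 1 = 2; this is a WS (even) row.
Chart row 2 tiled across columns 1-16: YO K P P K2TOG K P YO K P P K2TOG K P YO K
WS: work from column 16 back to column 1 (reverse the tiled row), swapping K<->P (YO and K2TOG unchanged).
Row 2 as worked: P YO K P K2TOG K K P YO K P K2TOG K K P YO
Counting 13 along the worked row gives K.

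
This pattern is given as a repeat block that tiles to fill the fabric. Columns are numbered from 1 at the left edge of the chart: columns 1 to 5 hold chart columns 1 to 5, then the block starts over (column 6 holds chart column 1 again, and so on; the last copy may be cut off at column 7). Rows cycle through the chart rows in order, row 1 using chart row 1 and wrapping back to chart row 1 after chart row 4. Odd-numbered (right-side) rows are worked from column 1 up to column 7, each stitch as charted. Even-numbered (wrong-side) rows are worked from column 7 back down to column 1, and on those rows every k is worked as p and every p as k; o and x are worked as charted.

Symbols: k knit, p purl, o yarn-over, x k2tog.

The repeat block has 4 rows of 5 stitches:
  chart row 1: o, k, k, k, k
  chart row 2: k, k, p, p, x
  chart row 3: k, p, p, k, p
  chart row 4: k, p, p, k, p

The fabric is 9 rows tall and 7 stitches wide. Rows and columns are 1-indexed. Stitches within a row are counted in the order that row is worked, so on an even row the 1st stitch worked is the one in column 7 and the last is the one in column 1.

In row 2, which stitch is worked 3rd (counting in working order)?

Result:
x

Derivation:
Row 2 uses chart row ((2-1) mod 4)+1 = 2. Row 2 is even, so WS.
Chart row 2 tiled across columns 1-7: k k p p x k k
Wrong side: read the tiled row from column 7 down to 1 and exchange k with p (leave o, x).
Row 2 as worked: p p x k k p p
Counting 3 along the worked row gives x.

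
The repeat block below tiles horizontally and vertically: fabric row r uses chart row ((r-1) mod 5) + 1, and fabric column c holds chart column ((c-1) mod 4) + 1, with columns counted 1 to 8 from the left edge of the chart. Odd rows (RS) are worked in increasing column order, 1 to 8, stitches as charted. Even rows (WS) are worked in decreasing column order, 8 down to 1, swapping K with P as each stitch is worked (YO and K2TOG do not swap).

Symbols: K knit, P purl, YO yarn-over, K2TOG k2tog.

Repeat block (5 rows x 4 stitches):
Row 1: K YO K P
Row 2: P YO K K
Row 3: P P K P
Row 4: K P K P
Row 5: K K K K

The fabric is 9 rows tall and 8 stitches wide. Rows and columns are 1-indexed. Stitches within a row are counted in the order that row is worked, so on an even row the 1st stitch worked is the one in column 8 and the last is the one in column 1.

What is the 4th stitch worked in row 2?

== STITCH ==
K

Derivation:
Row 2: (2-1) mod 5 = 1, so use chart row 2. Even row -> WS.
Chart row 2 tiled across columns 1-8: P YO K K P YO K K
Wrong side: read the tiled row from column 8 down to 1 and exchange K with P (leave YO, K2TOG).
Row 2 as worked: P P YO K P P YO K
The 4th stitch worked is K.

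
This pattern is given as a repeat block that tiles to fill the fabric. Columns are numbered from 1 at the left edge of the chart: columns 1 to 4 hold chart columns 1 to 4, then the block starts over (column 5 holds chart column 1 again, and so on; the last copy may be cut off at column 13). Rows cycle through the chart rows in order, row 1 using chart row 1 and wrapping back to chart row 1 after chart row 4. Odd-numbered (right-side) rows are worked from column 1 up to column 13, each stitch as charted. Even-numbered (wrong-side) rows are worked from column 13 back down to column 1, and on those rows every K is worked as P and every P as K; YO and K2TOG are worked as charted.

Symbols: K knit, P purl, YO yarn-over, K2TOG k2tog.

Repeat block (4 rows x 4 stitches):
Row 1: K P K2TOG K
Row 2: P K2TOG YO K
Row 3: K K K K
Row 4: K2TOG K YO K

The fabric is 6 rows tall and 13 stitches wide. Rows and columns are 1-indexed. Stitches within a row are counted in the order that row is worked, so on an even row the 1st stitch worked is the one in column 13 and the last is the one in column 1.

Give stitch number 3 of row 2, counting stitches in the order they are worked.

Stitch:
YO

Derivation:
Row 2 uses chart row ((2-1) mod 4)+1 = 2. Row 2 is even, so WS.
Chart row 2 tiled across columns 1-13: P K2TOG YO K P K2TOG YO K P K2TOG YO K P
WS row: flip the tiled sequence (start at column 13) and apply K<->P; YO and K2TOG stay.
Row 2 as worked: K P YO K2TOG K P YO K2TOG K P YO K2TOG K
Stitch 3 in working order -> YO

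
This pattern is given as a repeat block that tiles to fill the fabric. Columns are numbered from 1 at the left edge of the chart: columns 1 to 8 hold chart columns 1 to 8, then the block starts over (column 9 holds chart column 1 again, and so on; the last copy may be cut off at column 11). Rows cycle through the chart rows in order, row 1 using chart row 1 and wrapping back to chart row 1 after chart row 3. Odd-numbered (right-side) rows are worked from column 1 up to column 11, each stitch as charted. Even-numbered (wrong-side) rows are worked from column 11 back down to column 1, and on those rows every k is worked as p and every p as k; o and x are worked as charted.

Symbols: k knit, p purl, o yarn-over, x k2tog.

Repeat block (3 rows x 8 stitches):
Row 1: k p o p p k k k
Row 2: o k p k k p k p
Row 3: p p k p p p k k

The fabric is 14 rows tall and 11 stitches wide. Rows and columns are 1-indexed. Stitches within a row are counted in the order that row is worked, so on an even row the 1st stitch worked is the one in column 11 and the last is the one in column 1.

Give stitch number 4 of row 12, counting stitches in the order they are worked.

Row 12 uses chart row ((12-1) mod 3)+1 = 3. Row 12 is even, so WS.
Chart row 3 tiled across columns 1-11: p p k p p p k k p p k
Wrong side: read the tiled row from column 11 down to 1 and exchange k with p (leave o, x).
Row 12 as worked: p k k p p k k k p k k
Counting 4 along the worked row gives p.

Stitch:
p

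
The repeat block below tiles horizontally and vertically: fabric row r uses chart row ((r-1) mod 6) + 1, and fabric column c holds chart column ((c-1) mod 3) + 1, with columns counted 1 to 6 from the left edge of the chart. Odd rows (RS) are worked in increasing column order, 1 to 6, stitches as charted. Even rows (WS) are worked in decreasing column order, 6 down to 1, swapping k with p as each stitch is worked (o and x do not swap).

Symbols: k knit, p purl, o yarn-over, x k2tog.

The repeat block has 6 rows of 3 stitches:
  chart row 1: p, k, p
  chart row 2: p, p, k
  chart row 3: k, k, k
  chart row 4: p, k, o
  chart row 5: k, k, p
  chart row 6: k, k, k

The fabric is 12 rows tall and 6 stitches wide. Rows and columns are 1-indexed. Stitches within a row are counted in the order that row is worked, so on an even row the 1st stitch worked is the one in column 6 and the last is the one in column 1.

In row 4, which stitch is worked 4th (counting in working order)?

Row 4 uses chart row ((4-1) mod 6)+1 = 4. Row 4 is even, so WS.
Chart row 4 tiled across columns 1-6: p k o p k o
WS row: flip the tiled sequence (start at column 6) and apply k<->p; o and x stay.
Row 4 as worked: o p k o p k
Counting 4 along the worked row gives o.

Stitch:
o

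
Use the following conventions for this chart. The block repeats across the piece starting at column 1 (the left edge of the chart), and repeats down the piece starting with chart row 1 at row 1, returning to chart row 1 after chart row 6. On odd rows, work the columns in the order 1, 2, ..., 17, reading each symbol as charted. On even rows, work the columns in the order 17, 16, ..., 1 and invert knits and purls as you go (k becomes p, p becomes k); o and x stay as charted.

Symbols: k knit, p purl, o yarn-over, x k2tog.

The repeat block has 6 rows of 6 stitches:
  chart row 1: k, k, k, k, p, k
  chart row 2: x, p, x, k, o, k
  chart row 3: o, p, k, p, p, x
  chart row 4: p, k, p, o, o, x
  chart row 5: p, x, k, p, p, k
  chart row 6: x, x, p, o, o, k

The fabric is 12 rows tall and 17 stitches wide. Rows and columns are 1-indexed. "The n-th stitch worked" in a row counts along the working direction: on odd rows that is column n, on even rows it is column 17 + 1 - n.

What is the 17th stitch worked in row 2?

== STITCH ==
x

Derivation:
For row 2: chart row = ((2-1) mod 6) + 1 = 2; this is a WS (even) row.
Chart row 2 tiled across columns 1-17: x p x k o k x p x k o k x p x k o
Wrong side: read the tiled row from column 17 down to 1 and exchange k with p (leave o, x).
Row 2 as worked: o p x k x p o p x k x p o p x k x
Stitch 17 in working order -> x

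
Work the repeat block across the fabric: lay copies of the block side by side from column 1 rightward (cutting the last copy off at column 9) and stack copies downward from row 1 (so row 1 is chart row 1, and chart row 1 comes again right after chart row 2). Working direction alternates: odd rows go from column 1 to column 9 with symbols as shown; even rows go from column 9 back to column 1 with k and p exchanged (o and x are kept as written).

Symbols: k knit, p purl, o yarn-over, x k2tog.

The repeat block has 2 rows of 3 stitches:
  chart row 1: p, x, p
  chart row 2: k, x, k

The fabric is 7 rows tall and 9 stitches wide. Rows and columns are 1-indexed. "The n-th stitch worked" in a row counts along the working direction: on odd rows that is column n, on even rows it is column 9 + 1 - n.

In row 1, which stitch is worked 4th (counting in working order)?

Result:
p

Derivation:
Row 1 uses chart row ((1-1) mod 2)+1 = 1. Row 1 is odd, so RS.
Chart row 1 tiled across columns 1-9: p x p p x p p x p
RS: work column 1 to column 9, symbols as charted — the tiled row is the row as worked.
The 4th stitch worked is p.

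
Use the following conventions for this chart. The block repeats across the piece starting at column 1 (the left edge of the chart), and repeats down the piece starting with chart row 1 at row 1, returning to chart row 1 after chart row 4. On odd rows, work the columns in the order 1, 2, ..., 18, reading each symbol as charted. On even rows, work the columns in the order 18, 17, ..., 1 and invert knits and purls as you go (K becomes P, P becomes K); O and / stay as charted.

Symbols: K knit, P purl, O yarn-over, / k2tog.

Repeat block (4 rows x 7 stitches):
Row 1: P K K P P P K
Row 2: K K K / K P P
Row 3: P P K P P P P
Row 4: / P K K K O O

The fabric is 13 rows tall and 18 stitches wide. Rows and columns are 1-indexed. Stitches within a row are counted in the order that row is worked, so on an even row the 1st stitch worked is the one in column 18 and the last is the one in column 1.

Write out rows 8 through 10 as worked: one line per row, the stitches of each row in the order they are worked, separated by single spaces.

Row 8: chart row 4, WS - tiled (columns 1-18): / P K K K O O / P K K K O O / P K K; work from column 18 back to 1 with K<->P swapped.
Row 9: chart row 1, RS - tile across columns 1-18 and work as-is.
Row 10: chart row 2, WS - tiled (columns 1-18): K K K / K P P K K K / K P P K K K /; work from column 18 back to 1 with K<->P swapped.

Result:
P P K / O O P P P K / O O P P P K /
P K K P P P K P K K P P P K P K K P
/ P P P K K P / P P P K K P / P P P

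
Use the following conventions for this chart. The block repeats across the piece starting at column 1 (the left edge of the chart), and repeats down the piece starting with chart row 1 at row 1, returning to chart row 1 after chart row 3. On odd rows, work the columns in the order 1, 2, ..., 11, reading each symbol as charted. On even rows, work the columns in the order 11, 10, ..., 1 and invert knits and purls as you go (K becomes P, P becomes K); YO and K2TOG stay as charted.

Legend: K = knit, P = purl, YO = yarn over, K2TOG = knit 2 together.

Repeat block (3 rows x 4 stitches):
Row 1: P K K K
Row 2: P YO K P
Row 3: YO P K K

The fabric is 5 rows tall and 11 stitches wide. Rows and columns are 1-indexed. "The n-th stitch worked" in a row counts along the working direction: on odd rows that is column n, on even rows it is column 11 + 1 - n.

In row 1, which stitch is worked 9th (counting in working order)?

Stitch:
P

Derivation:
Row 1: (1-1) mod 3 = 0, so use chart row 1. Odd row -> RS.
Chart row 1 tiled across columns 1-11: P K K K P K K K P K K
RS: work column 1 to column 11, symbols as charted — the tiled row is the row as worked.
The 9th stitch worked is P.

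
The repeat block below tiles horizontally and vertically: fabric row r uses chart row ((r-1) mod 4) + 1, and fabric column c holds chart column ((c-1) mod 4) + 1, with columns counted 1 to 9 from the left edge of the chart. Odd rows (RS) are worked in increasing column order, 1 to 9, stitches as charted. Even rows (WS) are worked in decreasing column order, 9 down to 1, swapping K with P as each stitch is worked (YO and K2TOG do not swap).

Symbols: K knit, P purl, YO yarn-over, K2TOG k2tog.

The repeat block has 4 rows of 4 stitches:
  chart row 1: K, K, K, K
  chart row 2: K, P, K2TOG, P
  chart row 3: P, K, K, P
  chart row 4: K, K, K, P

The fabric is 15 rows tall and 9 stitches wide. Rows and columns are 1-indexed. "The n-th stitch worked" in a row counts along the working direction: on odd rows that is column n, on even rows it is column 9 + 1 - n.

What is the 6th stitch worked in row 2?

== STITCH ==
K

Derivation:
Row 2 uses chart row ((2-1) mod 4)+1 = 2. Row 2 is even, so WS.
Chart row 2 tiled across columns 1-9: K P K2TOG P K P K2TOG P K
WS row: flip the tiled sequence (start at column 9) and apply K<->P; YO and K2TOG stay.
Row 2 as worked: P K K2TOG K P K K2TOG K P
The 6th stitch worked is K.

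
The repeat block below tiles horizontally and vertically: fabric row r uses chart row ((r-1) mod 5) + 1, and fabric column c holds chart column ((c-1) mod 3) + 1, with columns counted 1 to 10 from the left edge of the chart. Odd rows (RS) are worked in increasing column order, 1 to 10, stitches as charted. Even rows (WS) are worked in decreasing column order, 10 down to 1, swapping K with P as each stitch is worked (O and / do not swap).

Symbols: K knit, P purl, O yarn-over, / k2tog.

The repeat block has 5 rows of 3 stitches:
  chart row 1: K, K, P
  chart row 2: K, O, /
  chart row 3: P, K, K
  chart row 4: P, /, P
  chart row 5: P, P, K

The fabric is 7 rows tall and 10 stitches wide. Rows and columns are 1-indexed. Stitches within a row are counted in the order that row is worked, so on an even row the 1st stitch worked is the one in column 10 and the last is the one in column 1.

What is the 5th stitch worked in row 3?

== STITCH ==
K

Derivation:
For row 3: chart row = ((3-1) mod 5) + 1 = 3; this is a RS (odd) row.
Chart row 3 tiled across columns 1-10: P K K P K K P K K P
RS row: no reversal, no swap; stitch n worked = column n.
The 5th stitch worked is K.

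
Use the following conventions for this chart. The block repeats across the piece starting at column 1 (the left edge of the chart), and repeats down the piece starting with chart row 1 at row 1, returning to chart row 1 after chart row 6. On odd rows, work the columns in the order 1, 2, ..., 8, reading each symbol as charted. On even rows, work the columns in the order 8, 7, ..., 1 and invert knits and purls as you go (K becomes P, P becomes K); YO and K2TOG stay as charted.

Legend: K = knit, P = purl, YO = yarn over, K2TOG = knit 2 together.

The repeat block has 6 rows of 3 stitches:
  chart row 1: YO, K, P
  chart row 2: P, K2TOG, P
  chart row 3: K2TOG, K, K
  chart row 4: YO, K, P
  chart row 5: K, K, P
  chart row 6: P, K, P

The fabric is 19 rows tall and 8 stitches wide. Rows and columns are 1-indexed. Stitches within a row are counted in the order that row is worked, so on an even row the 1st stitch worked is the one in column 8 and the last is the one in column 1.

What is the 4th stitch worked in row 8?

Stitch:
K2TOG

Derivation:
Row 8: (8-1) mod 6 = 1, so use chart row 2. Even row -> WS.
Chart row 2 tiled across columns 1-8: P K2TOG P P K2TOG P P K2TOG
WS row: flip the tiled sequence (start at column 8) and apply K<->P; YO and K2TOG stay.
Row 8 as worked: K2TOG K K K2TOG K K K2TOG K
Counting 4 along the worked row gives K2TOG.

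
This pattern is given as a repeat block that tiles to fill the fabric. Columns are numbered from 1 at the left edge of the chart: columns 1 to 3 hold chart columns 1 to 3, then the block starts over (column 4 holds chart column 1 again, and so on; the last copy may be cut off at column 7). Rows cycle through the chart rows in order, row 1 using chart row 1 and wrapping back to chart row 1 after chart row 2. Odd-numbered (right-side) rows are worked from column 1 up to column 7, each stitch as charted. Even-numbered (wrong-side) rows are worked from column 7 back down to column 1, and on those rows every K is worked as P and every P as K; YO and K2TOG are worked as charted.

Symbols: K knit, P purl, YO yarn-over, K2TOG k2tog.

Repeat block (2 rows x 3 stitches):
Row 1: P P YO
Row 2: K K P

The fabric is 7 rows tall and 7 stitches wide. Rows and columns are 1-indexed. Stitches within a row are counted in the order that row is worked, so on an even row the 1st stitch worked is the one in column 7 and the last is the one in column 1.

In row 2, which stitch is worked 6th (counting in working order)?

== STITCH ==
P

Derivation:
For row 2: chart row = ((2-1) mod 2) + 1 = 2; this is a WS (even) row.
Chart row 2 tiled across columns 1-7: K K P K K P K
WS row: flip the tiled sequence (start at column 7) and apply K<->P; YO and K2TOG stay.
Row 2 as worked: P K P P K P P
The 6th stitch worked is P.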